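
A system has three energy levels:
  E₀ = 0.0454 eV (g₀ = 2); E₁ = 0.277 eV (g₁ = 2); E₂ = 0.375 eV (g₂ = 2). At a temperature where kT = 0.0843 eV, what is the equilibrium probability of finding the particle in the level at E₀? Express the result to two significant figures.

0.92

Eᵢ/kT = 0.5386, 3.286, 4.448.
Z = Σ gᵢe^(−Eᵢ/kT) = 2·e^(−0.5386) + 2·e^(−3.286) + 2·e^(−4.448) = 1.167 + 0.07481 + 0.02340 = 1.265.
P₀ = g₀ e^(−E₀/kT) / Z = 1.167/1.265 = 0.92.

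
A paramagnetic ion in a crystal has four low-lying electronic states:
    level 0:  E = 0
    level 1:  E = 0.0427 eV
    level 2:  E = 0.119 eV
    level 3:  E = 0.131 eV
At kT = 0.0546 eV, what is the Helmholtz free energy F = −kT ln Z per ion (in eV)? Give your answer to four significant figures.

-0.02772 eV

Eᵢ/kT = 0, 0.782051, 2.17949, 2.39927.
Z = Σ e^(−Eᵢ/kT) = e^(−0) + e^(−0.782051) + e^(−2.17949) + e^(−2.39927) = 1.00000 + 0.457467 + 0.113099 + 0.0907842 = 1.66135.
F = −kT ln Z = −0.0546 × ln(1.66135) = −0.0546 × 0.507631 = -0.02772 eV.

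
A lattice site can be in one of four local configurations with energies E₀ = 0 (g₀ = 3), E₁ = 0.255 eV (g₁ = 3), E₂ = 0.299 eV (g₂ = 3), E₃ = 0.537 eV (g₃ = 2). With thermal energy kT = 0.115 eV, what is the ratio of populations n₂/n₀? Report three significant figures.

n₂/n₀ = (g₂/g₀) exp[−(E₂−E₀)/kT] = (3/3) × exp(−(0.299 eV)/(0.115 eV)) = (3/3) × exp(-2.6000) = 0.0743.

0.0743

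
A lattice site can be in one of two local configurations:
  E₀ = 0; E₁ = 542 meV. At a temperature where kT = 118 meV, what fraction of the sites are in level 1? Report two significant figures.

Eᵢ/kT = 0, 4.593.
Z = Σ e^(−Eᵢ/kT) = e^(−0) + e^(−4.593) = 1.000 + 0.01012 = 1.010.
P₁ = e^(−E₁/kT) / Z = 0.01012/1.010 = 0.010.

0.010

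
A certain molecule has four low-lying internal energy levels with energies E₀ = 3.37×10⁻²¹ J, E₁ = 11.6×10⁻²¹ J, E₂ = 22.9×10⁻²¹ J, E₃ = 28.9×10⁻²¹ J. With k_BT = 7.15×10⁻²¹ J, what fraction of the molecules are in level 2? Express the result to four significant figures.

0.04620

Eᵢ/kT = 0.471329, 1.62238, 3.20280, 4.04196.
Z = Σ e^(−Eᵢ/kT) = e^(−0.471329) + e^(−1.62238) + e^(−3.20280) + e^(−4.04196) = 0.624172 + 0.197428 + 0.0406482 + 0.0175630 = 0.879811.
P₂ = e^(−E₂/kT) / Z = 0.0406482/0.879811 = 0.04620.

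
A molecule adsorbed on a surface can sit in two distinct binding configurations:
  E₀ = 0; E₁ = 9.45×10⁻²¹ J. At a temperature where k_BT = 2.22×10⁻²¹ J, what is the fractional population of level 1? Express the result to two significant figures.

0.014

Eᵢ/kT = 0, 4.257.
Z = Σ e^(−Eᵢ/kT) = e^(−0) + e^(−4.257) = 1.000 + 0.01416 = 1.014.
P₁ = e^(−E₁/kT) / Z = 0.01416/1.014 = 0.014.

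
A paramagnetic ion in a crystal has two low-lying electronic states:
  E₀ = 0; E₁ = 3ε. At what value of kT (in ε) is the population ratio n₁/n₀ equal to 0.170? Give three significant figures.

n₁/n₀ = exp[−(E₁−E₀)/kT] = 0.170.
⇒ (E₁−E₀)/kT = ln(1/0.170) = ln(5.8824) = 1.7720.
kT = 3ε / 1.7720 = 1.69 ε.

1.69 ε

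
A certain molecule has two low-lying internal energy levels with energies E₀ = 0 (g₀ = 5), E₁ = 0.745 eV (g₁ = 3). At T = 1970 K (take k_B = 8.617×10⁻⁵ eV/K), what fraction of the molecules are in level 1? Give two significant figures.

0.0074

k_BT = 8.617×10⁻⁵ × 1970 K = 0.1698 eV.
Eᵢ/kT = 0, 4.388.
Z = Σ gᵢe^(−Eᵢ/kT) = 5·e^(−0) + 3·e^(−4.388) = 5.000 + 0.03728 = 5.037.
P₁ = g₁ e^(−E₁/kT) / Z = 0.03728/5.037 = 0.0074.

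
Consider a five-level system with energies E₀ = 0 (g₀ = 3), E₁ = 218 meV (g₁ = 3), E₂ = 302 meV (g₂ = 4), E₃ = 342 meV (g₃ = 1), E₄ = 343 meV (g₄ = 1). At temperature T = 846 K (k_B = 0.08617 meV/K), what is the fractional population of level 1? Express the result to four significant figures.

0.04665

k_BT = 0.08617 × 846 K = 72.8998 meV.
Eᵢ/kT = 0, 2.99041, 4.14267, 4.69137, 4.70509.
Z = Σ gᵢe^(−Eᵢ/kT) = 3·e^(−0) + 3·e^(−2.99041) + 4·e^(−4.14267) + 1·e^(−4.69137) + 1·e^(−4.70509) = 3.00000 + 0.150800 + 0.0635216 + 0.00917411 + 0.00904910 = 3.23254.
P₁ = g₁ e^(−E₁/kT) / Z = 0.150800/3.23254 = 0.04665.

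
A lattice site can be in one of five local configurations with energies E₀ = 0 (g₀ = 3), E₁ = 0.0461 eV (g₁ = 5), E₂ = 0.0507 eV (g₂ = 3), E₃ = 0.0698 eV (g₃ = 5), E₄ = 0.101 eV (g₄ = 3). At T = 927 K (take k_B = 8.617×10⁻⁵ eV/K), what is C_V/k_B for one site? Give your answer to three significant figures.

0.152

k_BT = 8.617×10⁻⁵ × 927 K = 0.079880 eV.
Eᵢ/kT = 0, 0.57712, 0.63470, 0.87381, 1.2644.
Z = Σ gᵢe^(−Eᵢ/kT) = 3·e^(−0) + 5·e^(−0.57712) + 3·e^(−0.63470) + 5·e^(−0.87381) + 3·e^(−1.2644) = 3.0000 + 2.8076 + 1.5903 + 2.0868 + 0.84723 = 10.332.
⟨E⟩ = 0.042711 eV, ⟨E²⟩ = 0.0027937 eV².
C_V/k_B = (⟨E²⟩ − ⟨E⟩²)/(kT)² = (0.0027937 − 0.0018242)/0.0063808 = 0.152.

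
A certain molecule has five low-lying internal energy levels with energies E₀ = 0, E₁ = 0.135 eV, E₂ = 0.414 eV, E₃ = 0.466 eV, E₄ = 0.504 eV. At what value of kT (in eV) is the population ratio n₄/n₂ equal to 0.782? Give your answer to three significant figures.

n₄/n₂ = exp[−(E₄−E₂)/kT] = 0.782.
⇒ (E₄−E₂)/kT = ln(1/0.782) = ln(1.2788) = 0.24592.
kT = 0.090 eV / 0.24592 = 0.366 eV.

0.366 eV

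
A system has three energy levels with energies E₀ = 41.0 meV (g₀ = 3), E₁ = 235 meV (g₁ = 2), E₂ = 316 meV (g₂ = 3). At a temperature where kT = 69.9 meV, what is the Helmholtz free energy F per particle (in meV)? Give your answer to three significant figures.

Eᵢ/kT = 0.58655, 3.3619, 4.5207.
Z = Σ gᵢe^(−Eᵢ/kT) = 3·e^(−0.58655) + 2·e^(−3.3619) + 3·e^(−4.5207) = 1.6687 + 0.069339 + 0.032644 = 1.7707.
F = −kT ln Z = −69.9 × ln(1.7707) = −69.9 × 0.57137 = -39.9 meV.

-39.9 meV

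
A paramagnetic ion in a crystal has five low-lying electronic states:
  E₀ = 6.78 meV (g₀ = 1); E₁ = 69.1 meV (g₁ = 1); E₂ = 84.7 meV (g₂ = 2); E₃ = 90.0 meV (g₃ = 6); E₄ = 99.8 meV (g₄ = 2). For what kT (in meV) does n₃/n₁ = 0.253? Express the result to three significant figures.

n₃/n₁ = (g₃/g₁) exp[−(E₃−E₁)/kT] = 0.253.
⇒ (E₃−E₁)/kT = ln((6/1)/0.253) = ln(23.715) = 3.1661.
kT = 20.9 meV / 3.1661 = 6.60 meV.

6.60 meV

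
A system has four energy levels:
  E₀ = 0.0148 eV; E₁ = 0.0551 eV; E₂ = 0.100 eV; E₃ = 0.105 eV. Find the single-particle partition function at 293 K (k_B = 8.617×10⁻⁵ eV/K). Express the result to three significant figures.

k_BT = 8.617×10⁻⁵ × 293 K = 0.025248 eV.
Eᵢ/kT = 0.58619, 2.1824, 3.9607, 4.1587.
Z = Σ e^(−Eᵢ/kT) = e^(−0.58619) + e^(−2.1824) + e^(−3.9607) + e^(−4.1587) = 0.55644 + 0.11277 + 0.019050 + 0.015628 = 0.70389.

Z = 0.704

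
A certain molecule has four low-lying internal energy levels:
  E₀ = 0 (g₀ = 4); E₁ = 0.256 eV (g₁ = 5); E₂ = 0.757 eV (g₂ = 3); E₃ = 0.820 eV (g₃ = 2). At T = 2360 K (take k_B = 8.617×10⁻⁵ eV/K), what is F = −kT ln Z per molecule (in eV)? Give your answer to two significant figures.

-0.35 eV

k_BT = 8.617×10⁻⁵ × 2360 K = 0.2034 eV.
Eᵢ/kT = 0, 1.259, 3.722, 4.031.
Z = Σ gᵢe^(−Eᵢ/kT) = 4·e^(−0) + 5·e^(−1.259) + 3·e^(−3.722) + 2·e^(−4.031) = 4.000 + 1.420 + 0.07256 + 0.03551 = 5.528.
F = −kT ln Z = −0.2034 × ln(5.528) = −0.2034 × 1.710 = -0.35 eV.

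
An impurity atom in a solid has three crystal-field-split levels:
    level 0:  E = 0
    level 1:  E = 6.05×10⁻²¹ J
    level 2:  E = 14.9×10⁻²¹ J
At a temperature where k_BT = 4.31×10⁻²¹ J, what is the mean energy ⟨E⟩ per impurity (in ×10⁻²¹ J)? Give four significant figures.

1.532 ×10⁻²¹ J

Eᵢ/kT = 0, 1.40371, 3.45708.
Z = Σ e^(−Eᵢ/kT) = e^(−0) + e^(−1.40371) + e^(−3.45708) = 1.00000 + 0.245684 + 0.0315217 = 1.27721.
⟨E⟩ = Σ Eᵢ e^(−Eᵢ/kT) / Z = (0·1.00000 + 6.05·0.245684 + 14.9·0.0315217) / 1.27721 = 1.532 ×10⁻²¹ J.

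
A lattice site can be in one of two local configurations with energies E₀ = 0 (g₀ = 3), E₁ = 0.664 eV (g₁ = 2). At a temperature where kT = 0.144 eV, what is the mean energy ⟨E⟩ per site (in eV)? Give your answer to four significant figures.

Eᵢ/kT = 0, 4.61111.
Z = Σ gᵢe^(−Eᵢ/kT) = 3·e^(−0) + 2·e^(−4.61111) = 3.00000 + 0.0198816 = 3.01988.
⟨E⟩ = Σ Eᵢ gᵢe^(−Eᵢ/kT) / Z = (0·3.00000 + 0.664·0.0198816) / 3.01988 = 0.004371 eV.

0.004371 eV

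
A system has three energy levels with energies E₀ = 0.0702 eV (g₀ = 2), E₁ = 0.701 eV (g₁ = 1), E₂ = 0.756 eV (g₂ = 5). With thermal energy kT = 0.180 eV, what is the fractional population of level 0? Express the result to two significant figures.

0.93

Eᵢ/kT = 0.3900, 3.894, 4.200.
Z = Σ gᵢe^(−Eᵢ/kT) = 2·e^(−0.3900) + 1·e^(−3.894) + 5·e^(−4.200) = 1.354 + 0.02036 + 0.07498 = 1.449.
P₀ = g₀ e^(−E₀/kT) / Z = 1.354/1.449 = 0.93.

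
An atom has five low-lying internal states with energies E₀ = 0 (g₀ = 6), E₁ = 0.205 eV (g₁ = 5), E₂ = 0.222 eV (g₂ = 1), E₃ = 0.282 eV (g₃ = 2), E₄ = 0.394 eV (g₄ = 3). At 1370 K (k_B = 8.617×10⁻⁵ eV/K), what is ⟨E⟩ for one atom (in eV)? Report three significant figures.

0.0421 eV

k_BT = 8.617×10⁻⁵ × 1370 K = 0.11805 eV.
Eᵢ/kT = 0, 1.7366, 1.8806, 2.3888, 3.3376.
Z = Σ gᵢe^(−Eᵢ/kT) = 6·e^(−0) + 5·e^(−1.7366) + 1·e^(−1.8806) + 2·e^(−2.3888) + 3·e^(−3.3376) = 6.0000 + 0.88059 + 0.15250 + 0.18348 + 0.10657 = 7.3231.
⟨E⟩ = Σ Eᵢ gᵢe^(−Eᵢ/kT) / Z = (0·6.0000 + 0.205·0.88059 + 0.222·0.15250 + 0.282·0.18348 + 0.394·0.10657) / 7.3231 = 0.0421 eV.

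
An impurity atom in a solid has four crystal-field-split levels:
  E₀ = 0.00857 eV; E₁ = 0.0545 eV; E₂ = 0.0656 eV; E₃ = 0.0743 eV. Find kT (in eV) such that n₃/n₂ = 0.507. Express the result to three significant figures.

0.0128 eV

n₃/n₂ = exp[−(E₃−E₂)/kT] = 0.507.
⇒ (E₃−E₂)/kT = ln(1/0.507) = ln(1.9724) = 0.67925.
kT = 0.0087 eV / 0.67925 = 0.0128 eV.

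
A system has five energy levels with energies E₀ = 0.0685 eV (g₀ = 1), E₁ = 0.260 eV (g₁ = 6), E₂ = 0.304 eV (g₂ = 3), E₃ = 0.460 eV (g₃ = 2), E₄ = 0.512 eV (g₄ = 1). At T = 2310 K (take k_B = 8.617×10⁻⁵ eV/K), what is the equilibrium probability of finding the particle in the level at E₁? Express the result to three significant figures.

0.498

k_BT = 8.617×10⁻⁵ × 2310 K = 0.19905 eV.
Eᵢ/kT = 0.34413, 1.3062, 1.5273, 2.3110, 2.5722.
Z = Σ gᵢe^(−Eᵢ/kT) = 1·e^(−0.34413) + 6·e^(−1.3062) + 3·e^(−1.5273) + 2·e^(−2.3110) + 1·e^(−2.5722) = 0.70884 + 1.6251 + 0.65136 + 0.19832 + 0.076367 = 3.2600.
P₁ = g₁ e^(−E₁/kT) / Z = 1.6251/3.2600 = 0.498.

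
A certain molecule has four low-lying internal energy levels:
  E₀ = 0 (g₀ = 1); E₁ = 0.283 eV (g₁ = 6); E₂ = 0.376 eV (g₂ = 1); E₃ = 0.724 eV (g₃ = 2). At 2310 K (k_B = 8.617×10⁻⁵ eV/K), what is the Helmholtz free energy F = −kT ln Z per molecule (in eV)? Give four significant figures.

k_BT = 8.617×10⁻⁵ × 2310 K = 0.199053 eV.
Eᵢ/kT = 0, 1.42173, 1.88894, 3.63722.
Z = Σ gᵢe^(−Eᵢ/kT) = 1·e^(−0) + 6·e^(−1.42173) + 1·e^(−1.88894) + 2·e^(−3.63722) = 1.00000 + 1.44778 + 0.151232 + 0.0526509 = 2.65166.
F = −kT ln Z = −0.199053 × ln(2.65166) = −0.199053 × 0.975186 = -0.1941 eV.

-0.1941 eV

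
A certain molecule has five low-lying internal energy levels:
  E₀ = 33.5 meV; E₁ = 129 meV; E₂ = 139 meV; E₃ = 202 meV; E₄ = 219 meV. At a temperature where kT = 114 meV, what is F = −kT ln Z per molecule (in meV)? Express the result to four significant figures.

-59.13 meV

Eᵢ/kT = 0.293860, 1.13158, 1.21930, 1.77193, 1.92105.
Z = Σ e^(−Eᵢ/kT) = e^(−0.293860) + e^(−1.13158) + e^(−1.21930) + e^(−1.77193) + e^(−1.92105) = 0.745381 + 0.322523 + 0.295437 + 0.170005 + 0.146453 = 1.67980.
F = −kT ln Z = −114 × ln(1.67980) = −114 × 0.518675 = -59.13 meV.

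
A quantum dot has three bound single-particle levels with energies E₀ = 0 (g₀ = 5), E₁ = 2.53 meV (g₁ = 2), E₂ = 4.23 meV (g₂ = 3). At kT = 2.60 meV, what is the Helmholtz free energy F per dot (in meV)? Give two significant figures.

Eᵢ/kT = 0, 0.9731, 1.627.
Z = Σ gᵢe^(−Eᵢ/kT) = 5·e^(−0) + 2·e^(−0.9731) + 3·e^(−1.627) = 5.000 + 0.7558 + 0.5896 = 6.345.
F = −kT ln Z = −2.60 × ln(6.345) = −2.60 × 1.848 = -4.8 meV.

-4.8 meV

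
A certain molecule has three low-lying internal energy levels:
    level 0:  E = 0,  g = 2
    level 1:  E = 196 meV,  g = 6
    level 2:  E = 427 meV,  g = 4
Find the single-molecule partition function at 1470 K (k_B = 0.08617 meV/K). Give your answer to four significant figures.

Z = 3.414

k_BT = 0.08617 × 1470 K = 126.670 meV.
Eᵢ/kT = 0, 1.54733, 3.37096.
Z = Σ gᵢe^(−Eᵢ/kT) = 2·e^(−0) + 6·e^(−1.54733) + 4·e^(−3.37096) = 2.00000 + 1.27689 + 0.137427 = 3.41432.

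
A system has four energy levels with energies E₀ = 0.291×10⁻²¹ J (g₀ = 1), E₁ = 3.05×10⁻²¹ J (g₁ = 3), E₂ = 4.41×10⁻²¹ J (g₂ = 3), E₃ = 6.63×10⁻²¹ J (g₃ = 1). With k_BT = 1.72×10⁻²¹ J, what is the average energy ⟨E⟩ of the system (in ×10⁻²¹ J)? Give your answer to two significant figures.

1.8 ×10⁻²¹ J

Eᵢ/kT = 0.1692, 1.773, 2.564, 3.855.
Z = Σ gᵢe^(−Eᵢ/kT) = 1·e^(−0.1692) + 3·e^(−1.773) + 3·e^(−2.564) + 1·e^(−3.855) = 0.8443 + 0.5095 + 0.2310 + 0.02117 = 1.606.
⟨E⟩ = Σ Eᵢ gᵢe^(−Eᵢ/kT) / Z = (0.291·0.8443 + 3.05·0.5095 + 4.41·0.2310 + 6.63·0.02117) / 1.606 = 1.8 ×10⁻²¹ J.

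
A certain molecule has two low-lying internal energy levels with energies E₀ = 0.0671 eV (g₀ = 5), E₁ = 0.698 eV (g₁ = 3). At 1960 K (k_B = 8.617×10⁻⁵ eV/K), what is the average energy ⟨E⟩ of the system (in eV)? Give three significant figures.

k_BT = 8.617×10⁻⁵ × 1960 K = 0.16889 eV.
Eᵢ/kT = 0.39730, 4.1329.
Z = Σ gᵢe^(−Eᵢ/kT) = 5·e^(−0.39730) + 3·e^(−4.1329) = 3.3607 + 0.048109 = 3.4088.
⟨E⟩ = Σ Eᵢ gᵢe^(−Eᵢ/kT) / Z = (0.0671·3.3607 + 0.698·0.048109) / 3.4088 = 0.0760 eV.

0.0760 eV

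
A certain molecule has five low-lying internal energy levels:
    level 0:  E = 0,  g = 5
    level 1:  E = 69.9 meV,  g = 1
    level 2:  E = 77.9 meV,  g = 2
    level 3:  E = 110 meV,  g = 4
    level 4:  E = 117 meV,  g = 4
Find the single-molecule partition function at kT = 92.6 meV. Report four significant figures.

Z = 8.683

Eᵢ/kT = 0, 0.754860, 0.841253, 1.18790, 1.26350.
Z = Σ gᵢe^(−Eᵢ/kT) = 5·e^(−0) + 1·e^(−0.754860) + 2·e^(−0.841253) + 4·e^(−1.18790) + 4·e^(−1.26350) = 5.00000 + 0.470076 + 0.862340 + 1.21944 + 1.13065 = 8.68251.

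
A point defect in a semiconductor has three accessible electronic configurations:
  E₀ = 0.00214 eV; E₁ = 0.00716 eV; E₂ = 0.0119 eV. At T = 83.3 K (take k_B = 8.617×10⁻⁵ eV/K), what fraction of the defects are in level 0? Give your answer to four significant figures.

k_BT = 8.617×10⁻⁵ × 83.3 K = 0.00717796 eV.
Eᵢ/kT = 0.298135, 0.997498, 1.65785.
Z = Σ e^(−Eᵢ/kT) = e^(−0.298135) + e^(−0.997498) + e^(−1.65785) = 0.742201 + 0.368801 + 0.190548 = 1.30155.
P₀ = e^(−E₀/kT) / Z = 0.742201/1.30155 = 0.5702.

0.5702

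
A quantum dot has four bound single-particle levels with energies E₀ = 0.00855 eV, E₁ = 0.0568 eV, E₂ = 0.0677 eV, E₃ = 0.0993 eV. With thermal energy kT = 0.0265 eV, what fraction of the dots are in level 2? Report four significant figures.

0.08243

Eᵢ/kT = 0.322642, 2.14340, 2.55472, 3.74717.
Z = Σ e^(−Eᵢ/kT) = e^(−0.322642) + e^(−2.14340) + e^(−2.55472) + e^(−3.74717) = 0.724233 + 0.117255 + 0.0777140 + 0.0235844 = 0.942786.
P₂ = e^(−E₂/kT) / Z = 0.0777140/0.942786 = 0.08243.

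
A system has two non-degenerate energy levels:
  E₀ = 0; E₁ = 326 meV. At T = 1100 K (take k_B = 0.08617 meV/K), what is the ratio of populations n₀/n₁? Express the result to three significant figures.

k_BT = 0.08617 × 1100 K = 94.787 meV.
n₀/n₁ = exp[−(E₀−E₁)/kT] = exp(−(-326 meV)/(94.787 meV)) = exp(3.4393) = 31.2.

31.2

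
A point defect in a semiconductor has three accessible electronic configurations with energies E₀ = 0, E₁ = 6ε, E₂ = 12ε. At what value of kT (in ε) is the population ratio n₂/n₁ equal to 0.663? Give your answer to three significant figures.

n₂/n₁ = exp[−(E₂−E₁)/kT] = 0.663.
⇒ (E₂−E₁)/kT = ln(1/0.663) = ln(1.5083) = 0.41098.
kT = 6ε / 0.41098 = 14.6 ε.

14.6 ε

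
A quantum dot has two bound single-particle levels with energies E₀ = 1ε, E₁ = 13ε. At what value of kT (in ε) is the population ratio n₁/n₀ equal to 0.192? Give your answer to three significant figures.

7.27 ε

n₁/n₀ = exp[−(E₁−E₀)/kT] = 0.192.
⇒ (E₁−E₀)/kT = ln(1/0.192) = ln(5.2083) = 1.6503.
kT = 12ε / 1.6503 = 7.27 ε.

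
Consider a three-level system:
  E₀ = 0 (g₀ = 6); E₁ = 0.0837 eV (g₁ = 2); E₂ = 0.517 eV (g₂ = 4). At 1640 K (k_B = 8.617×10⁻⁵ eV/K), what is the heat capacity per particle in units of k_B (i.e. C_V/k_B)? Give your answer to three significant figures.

k_BT = 8.617×10⁻⁵ × 1640 K = 0.14132 eV.
Eᵢ/kT = 0, 0.59227, 3.6584.
Z = Σ gᵢe^(−Eᵢ/kT) = 6·e^(−0) + 2·e^(−0.59227) + 4·e^(−3.6584) = 6.0000 + 1.1061 + 0.10309 = 7.2092.
⟨E⟩ = 0.020235 eV, ⟨E²⟩ = 0.0048971 eV².
C_V/k_B = (⟨E²⟩ − ⟨E⟩²)/(kT)² = (0.0048971 − 0.00040946)/0.019971 = 0.225.

0.225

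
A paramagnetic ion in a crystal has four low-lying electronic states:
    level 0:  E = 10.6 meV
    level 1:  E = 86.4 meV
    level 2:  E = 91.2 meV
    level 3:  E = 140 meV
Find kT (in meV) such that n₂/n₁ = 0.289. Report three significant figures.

n₂/n₁ = exp[−(E₂−E₁)/kT] = 0.289.
⇒ (E₂−E₁)/kT = ln(1/0.289) = ln(3.4602) = 1.2413.
kT = 4.8 meV / 1.2413 = 3.87 meV.

3.87 meV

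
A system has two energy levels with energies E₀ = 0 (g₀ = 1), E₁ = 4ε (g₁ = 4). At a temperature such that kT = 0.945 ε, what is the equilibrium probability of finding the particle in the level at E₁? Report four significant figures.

0.05486

Eᵢ/kT = 0, 4.23280.
Z = Σ gᵢe^(−Eᵢ/kT) = 1·e^(−0) + 4·e^(−4.23280) = 1.00000 + 0.0580468 = 1.05805.
P₁ = g₁ e^(−E₁/kT) / Z = 0.0580468/1.05805 = 0.05486.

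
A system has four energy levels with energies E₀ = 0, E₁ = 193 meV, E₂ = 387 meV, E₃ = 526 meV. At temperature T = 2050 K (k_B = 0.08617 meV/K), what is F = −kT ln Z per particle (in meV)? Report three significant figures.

-71.4 meV

k_BT = 0.08617 × 2050 K = 176.65 meV.
Eᵢ/kT = 0, 1.0926, 2.1908, 2.9776.
Z = Σ e^(−Eᵢ/kT) = e^(−0) + e^(−1.0926) + e^(−2.1908) + e^(−2.9776) = 1.0000 + 0.33534 + 0.11183 + 0.050915 = 1.4981.
F = −kT ln Z = −176.65 × ln(1.4981) = −176.65 × 0.40420 = -71.4 meV.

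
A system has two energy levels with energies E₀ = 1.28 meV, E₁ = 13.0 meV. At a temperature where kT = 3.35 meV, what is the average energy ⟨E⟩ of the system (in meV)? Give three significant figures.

1.62 meV

Eᵢ/kT = 0.38209, 3.8806.
Z = Σ e^(−Eᵢ/kT) = e^(−0.38209) + e^(−3.8806) = 0.68243 + 0.020638 = 0.70307.
⟨E⟩ = Σ Eᵢ e^(−Eᵢ/kT) / Z = (1.28·0.68243 + 13.0·0.020638) / 0.70307 = 1.62 meV.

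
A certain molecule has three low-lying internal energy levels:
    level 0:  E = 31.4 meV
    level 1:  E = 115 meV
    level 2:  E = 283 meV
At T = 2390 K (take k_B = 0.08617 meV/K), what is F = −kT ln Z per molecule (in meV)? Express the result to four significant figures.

-107.3 meV

k_BT = 0.08617 × 2390 K = 205.946 meV.
Eᵢ/kT = 0.152467, 0.558399, 1.37415.
Z = Σ e^(−Eᵢ/kT) = e^(−0.152467) + e^(−0.558399) + e^(−1.37415) = 0.858587 + 0.572124 + 0.253055 = 1.68377.
F = −kT ln Z = −205.946 × ln(1.68377) = −205.946 × 0.521035 = -107.3 meV.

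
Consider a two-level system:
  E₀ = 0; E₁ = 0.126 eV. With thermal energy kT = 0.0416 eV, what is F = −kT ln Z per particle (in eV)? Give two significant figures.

-0.0020 eV

Eᵢ/kT = 0, 3.029.
Z = Σ e^(−Eᵢ/kT) = e^(−0) + e^(−3.029) = 1.000 + 0.04836 = 1.048.
F = −kT ln Z = −0.0416 × ln(1.048) = −0.0416 × 0.04688 = -0.0020 eV.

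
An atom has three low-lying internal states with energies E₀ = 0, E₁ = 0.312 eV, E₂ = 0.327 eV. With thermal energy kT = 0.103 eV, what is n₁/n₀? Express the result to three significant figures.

0.0484

n₁/n₀ = exp[−(E₁−E₀)/kT] = exp(−(0.312 eV)/(0.103 eV)) = exp(-3.0291) = 0.0484.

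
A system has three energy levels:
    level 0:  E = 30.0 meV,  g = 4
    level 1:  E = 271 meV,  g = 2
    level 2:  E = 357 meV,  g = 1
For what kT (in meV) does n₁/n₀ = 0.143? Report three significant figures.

193 meV

n₁/n₀ = (g₁/g₀) exp[−(E₁−E₀)/kT] = 0.143.
⇒ (E₁−E₀)/kT = ln((2/4)/0.143) = ln(3.4965) = 1.2518.
kT = 241.0 meV / 1.2518 = 193 meV.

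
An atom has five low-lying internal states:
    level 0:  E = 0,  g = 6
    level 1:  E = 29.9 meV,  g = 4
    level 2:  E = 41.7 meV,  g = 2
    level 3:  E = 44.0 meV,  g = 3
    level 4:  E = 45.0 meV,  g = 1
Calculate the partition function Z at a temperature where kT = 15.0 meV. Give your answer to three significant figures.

Z = 6.88

Eᵢ/kT = 0, 1.9933, 2.7800, 2.9333, 3.0000.
Z = Σ gᵢe^(−Eᵢ/kT) = 6·e^(−0) + 4·e^(−1.9933) + 2·e^(−2.7800) + 3·e^(−2.9333) + 1·e^(−3.0000) = 6.0000 + 0.54498 + 0.12408 + 0.15966 + 0.049787 = 6.8785.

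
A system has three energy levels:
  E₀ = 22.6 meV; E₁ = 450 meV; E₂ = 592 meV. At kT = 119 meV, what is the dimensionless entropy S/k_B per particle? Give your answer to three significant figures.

Eᵢ/kT = 0.18992, 3.7815, 4.9748.
Z = Σ e^(−Eᵢ/kT) = e^(−0.18992) + e^(−3.7815) + e^(−4.9748) = 0.82703 + 0.022788 + 0.0069099 = 0.85673.
⟨E⟩ = Σ EᵢPᵢ = 38.561 meV.
S/k_B = ln Z + ⟨E⟩/kT = ln(0.85673) + 38.561/119 = -0.15463 + 0.32404 = 0.169.

0.169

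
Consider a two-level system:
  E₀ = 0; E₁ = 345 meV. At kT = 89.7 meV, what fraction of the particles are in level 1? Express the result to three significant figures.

Eᵢ/kT = 0, 3.8462.
Z = Σ e^(−Eᵢ/kT) = e^(−0) + e^(−3.8462) = 1.0000 + 0.021361 = 1.0214.
P₁ = e^(−E₁/kT) / Z = 0.021361/1.0214 = 0.0209.

0.0209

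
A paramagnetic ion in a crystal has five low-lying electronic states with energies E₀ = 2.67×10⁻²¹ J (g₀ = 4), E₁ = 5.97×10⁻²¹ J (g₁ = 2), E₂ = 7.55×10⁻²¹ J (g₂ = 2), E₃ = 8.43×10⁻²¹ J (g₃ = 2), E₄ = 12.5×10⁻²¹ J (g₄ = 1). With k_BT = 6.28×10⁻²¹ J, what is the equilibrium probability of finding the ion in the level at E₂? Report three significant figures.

0.129

Eᵢ/kT = 0.42516, 0.95064, 1.2022, 1.3424, 1.9904.
Z = Σ gᵢe^(−Eᵢ/kT) = 4·e^(−0.42516) + 2·e^(−0.95064) + 2·e^(−1.2022) + 2·e^(−1.3424) + 1·e^(−1.9904) = 2.6147 + 0.77299 + 0.60106 + 0.52244 + 0.13664 = 4.6478.
P₂ = g₂ e^(−E₂/kT) / Z = 0.60106/4.6478 = 0.129.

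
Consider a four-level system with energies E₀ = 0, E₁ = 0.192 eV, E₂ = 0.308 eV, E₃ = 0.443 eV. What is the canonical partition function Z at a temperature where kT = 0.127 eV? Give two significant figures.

Eᵢ/kT = 0, 1.512, 2.425, 3.488.
Z = Σ e^(−Eᵢ/kT) = e^(−0) + e^(−1.512) + e^(−2.425) + e^(−3.488) = 1.000 + 0.2205 + 0.08848 + 0.03056 = 1.340.

Z = 1.3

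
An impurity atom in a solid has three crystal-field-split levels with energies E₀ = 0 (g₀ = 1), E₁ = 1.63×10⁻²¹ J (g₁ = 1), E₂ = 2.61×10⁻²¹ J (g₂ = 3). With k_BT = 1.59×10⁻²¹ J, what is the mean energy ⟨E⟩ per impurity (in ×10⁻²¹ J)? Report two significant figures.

Eᵢ/kT = 0, 1.025, 1.642.
Z = Σ gᵢe^(−Eᵢ/kT) = 1·e^(−0) + 1·e^(−1.025) + 3·e^(−1.642) = 1.000 + 0.3588 + 0.5808 = 1.940.
⟨E⟩ = Σ Eᵢ gᵢe^(−Eᵢ/kT) / Z = (0·1.000 + 1.63·0.3588 + 2.61·0.5808) / 1.940 = 1.1 ×10⁻²¹ J.

1.1 ×10⁻²¹ J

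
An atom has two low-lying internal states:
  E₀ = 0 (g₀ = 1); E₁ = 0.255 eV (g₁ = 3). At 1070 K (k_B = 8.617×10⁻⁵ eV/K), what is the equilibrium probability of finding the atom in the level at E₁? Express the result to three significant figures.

0.159

k_BT = 8.617×10⁻⁵ × 1070 K = 0.092202 eV.
Eᵢ/kT = 0, 2.7657.
Z = Σ gᵢe^(−Eᵢ/kT) = 1·e^(−0) + 3·e^(−2.7657) = 1.0000 + 0.18880 = 1.1888.
P₁ = g₁ e^(−E₁/kT) / Z = 0.18880/1.1888 = 0.159.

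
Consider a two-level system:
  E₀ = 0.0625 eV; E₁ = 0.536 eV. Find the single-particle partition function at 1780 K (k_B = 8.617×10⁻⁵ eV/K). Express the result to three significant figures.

Z = 0.696

k_BT = 8.617×10⁻⁵ × 1780 K = 0.15338 eV.
Eᵢ/kT = 0.40748, 3.4946.
Z = Σ e^(−Eᵢ/kT) = e^(−0.40748) + e^(−3.4946) = 0.66532 + 0.030361 = 0.69568.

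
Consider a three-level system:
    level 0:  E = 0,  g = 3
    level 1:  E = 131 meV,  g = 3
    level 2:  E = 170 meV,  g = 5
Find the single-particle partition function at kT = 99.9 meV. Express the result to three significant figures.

Eᵢ/kT = 0, 1.3113, 1.7017.
Z = Σ gᵢe^(−Eᵢ/kT) = 3·e^(−0) + 3·e^(−1.3113) + 5·e^(−1.7017) = 3.0000 + 0.80841 + 0.91187 = 4.7203.

Z = 4.72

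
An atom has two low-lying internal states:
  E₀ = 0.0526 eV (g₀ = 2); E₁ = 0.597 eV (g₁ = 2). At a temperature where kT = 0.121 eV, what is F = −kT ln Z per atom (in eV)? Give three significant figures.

-0.0326 eV

Eᵢ/kT = 0.43471, 4.9339.
Z = Σ gᵢe^(−Eᵢ/kT) = 2·e^(−0.43471) + 2·e^(−4.9339) = 1.2949 + 0.014397 = 1.3093.
F = −kT ln Z = −0.121 × ln(1.3093) = −0.121 × 0.26949 = -0.0326 eV.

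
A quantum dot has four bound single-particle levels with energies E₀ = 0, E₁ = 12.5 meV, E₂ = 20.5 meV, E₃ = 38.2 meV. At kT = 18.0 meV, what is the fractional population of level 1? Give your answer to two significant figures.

Eᵢ/kT = 0, 0.6944, 1.139, 2.122.
Z = Σ e^(−Eᵢ/kT) = e^(−0) + e^(−0.6944) + e^(−1.139) + e^(−2.122) = 1.000 + 0.4994 + 0.3201 + 0.1198 = 1.939.
P₁ = e^(−E₁/kT) / Z = 0.4994/1.939 = 0.26.

0.26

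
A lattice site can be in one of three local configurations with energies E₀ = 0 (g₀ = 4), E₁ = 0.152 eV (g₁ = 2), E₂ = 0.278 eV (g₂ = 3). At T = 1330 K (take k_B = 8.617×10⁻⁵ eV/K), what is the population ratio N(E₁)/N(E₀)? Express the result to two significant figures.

k_BT = 8.617×10⁻⁵ × 1330 K = 0.1146 eV.
n₁/n₀ = (g₁/g₀) exp[−(E₁−E₀)/kT] = (2/4) × exp(−(0.152 eV)/(0.1146 eV)) = (2/4) × exp(-1.326) = 0.13.

0.13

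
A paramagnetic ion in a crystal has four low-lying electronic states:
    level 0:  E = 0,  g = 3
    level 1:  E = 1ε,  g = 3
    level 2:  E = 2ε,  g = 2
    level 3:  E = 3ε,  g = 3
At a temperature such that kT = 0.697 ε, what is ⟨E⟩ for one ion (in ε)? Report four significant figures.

0.2748 ε

Eᵢ/kT = 0, 1.43472, 2.86944, 4.30416.
Z = Σ gᵢe^(−Eᵢ/kT) = 3·e^(−0) + 3·e^(−1.43472) + 2·e^(−2.86944) + 3·e^(−4.30416) = 3.00000 + 0.714546 + 0.113461 + 0.0405367 = 3.86854.
⟨E⟩ = Σ Eᵢ gᵢe^(−Eᵢ/kT) / Z = (0·3.00000 + 1·0.714546 + 2·0.113461 + 3·0.0405367) / 3.86854 = 0.2748 ε.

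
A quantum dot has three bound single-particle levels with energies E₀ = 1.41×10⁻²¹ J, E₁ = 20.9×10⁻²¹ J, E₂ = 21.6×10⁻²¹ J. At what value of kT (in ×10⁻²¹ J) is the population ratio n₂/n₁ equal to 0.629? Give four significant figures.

1.510 ×10⁻²¹ J

n₂/n₁ = exp[−(E₂−E₁)/kT] = 0.629.
⇒ (E₂−E₁)/kT = ln(1/0.629) = ln(1.58983) = 0.463627.
kT = 0.7 ×10⁻²¹ J / 0.463627 = 1.510 ×10⁻²¹ J.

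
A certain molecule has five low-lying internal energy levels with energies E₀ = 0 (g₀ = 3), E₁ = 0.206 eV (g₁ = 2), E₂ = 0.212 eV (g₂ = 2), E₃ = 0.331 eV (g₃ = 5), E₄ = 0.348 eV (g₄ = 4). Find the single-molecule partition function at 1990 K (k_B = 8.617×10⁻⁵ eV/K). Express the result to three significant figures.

Z = 5.43

k_BT = 8.617×10⁻⁵ × 1990 K = 0.17148 eV.
Eᵢ/kT = 0, 1.2013, 1.2363, 1.9303, 2.0294.
Z = Σ gᵢe^(−Eᵢ/kT) = 3·e^(−0) + 2·e^(−1.2013) + 2·e^(−1.2363) + 5·e^(−1.9303) + 4·e^(−2.0294) = 3.0000 + 0.60161 + 0.58091 + 0.72552 + 0.52566 = 5.4337.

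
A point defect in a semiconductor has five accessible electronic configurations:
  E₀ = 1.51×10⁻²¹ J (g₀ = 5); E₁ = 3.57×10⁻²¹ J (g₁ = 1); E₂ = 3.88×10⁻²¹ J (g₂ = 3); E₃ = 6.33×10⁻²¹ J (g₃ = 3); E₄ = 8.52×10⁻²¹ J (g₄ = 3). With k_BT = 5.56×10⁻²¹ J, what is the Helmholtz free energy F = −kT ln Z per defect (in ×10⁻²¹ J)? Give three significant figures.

Eᵢ/kT = 0.27158, 0.64209, 0.69784, 1.1385, 1.5324.
Z = Σ gᵢe^(−Eᵢ/kT) = 5·e^(−0.27158) + 1·e^(−0.64209) + 3·e^(−0.69784) + 3·e^(−1.1385) + 3·e^(−1.5324) = 3.8109 + 0.52619 + 1.4930 + 0.96090 + 0.64805 = 7.4390.
F = −kT ln Z = −5.56 × ln(7.4390) = −5.56 × 2.0067 = -11.2 ×10⁻²¹ J.

-11.2 ×10⁻²¹ J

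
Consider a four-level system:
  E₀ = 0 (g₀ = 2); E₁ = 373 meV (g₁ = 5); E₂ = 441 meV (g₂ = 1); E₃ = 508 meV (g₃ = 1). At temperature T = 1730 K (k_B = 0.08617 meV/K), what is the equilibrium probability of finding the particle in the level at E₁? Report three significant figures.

0.164

k_BT = 0.08617 × 1730 K = 149.07 meV.
Eᵢ/kT = 0, 2.5022, 2.9583, 3.4078.
Z = Σ gᵢe^(−Eᵢ/kT) = 2·e^(−0) + 5·e^(−2.5022) + 1·e^(−2.9583) + 1·e^(−3.4078) = 2.0000 + 0.40952 + 0.051907 + 0.033114 = 2.4945.
P₁ = g₁ e^(−E₁/kT) / Z = 0.40952/2.4945 = 0.164.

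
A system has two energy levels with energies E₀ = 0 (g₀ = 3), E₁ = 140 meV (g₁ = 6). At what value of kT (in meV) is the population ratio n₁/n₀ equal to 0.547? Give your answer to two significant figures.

110 meV

n₁/n₀ = (g₁/g₀) exp[−(E₁−E₀)/kT] = 0.547.
⇒ (E₁−E₀)/kT = ln((6/3)/0.547) = ln(3.656) = 1.296.
kT = 140 meV / 1.296 = 110 meV.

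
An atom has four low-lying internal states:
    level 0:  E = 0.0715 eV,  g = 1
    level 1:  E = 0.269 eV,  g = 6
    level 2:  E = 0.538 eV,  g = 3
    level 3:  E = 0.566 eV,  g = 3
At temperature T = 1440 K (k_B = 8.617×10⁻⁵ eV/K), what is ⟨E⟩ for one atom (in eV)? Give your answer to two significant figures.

k_BT = 8.617×10⁻⁵ × 1440 K = 0.1241 eV.
Eᵢ/kT = 0.5761, 2.168, 4.335, 4.561.
Z = Σ gᵢe^(−Eᵢ/kT) = 1·e^(−0.5761) + 6·e^(−2.168) + 3·e^(−4.335) + 3·e^(−4.561) = 0.5621 + 0.6864 + 0.03931 + 0.03135 = 1.319.
⟨E⟩ = Σ Eᵢ gᵢe^(−Eᵢ/kT) / Z = (0.0715·0.5621 + 0.269·0.6864 + 0.538·0.03931 + 0.566·0.03135) / 1.319 = 0.20 eV.

0.20 eV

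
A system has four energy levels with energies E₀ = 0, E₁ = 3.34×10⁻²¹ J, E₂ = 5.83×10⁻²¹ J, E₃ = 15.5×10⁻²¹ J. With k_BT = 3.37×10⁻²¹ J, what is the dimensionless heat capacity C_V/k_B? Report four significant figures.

Eᵢ/kT = 0, 0.991098, 1.72997, 4.59941.
Z = Σ e^(−Eᵢ/kT) = e^(−0) + e^(−0.991098) + e^(−1.72997) + e^(−4.59941) = 1.00000 + 0.371169 + 0.177290 + 0.0100578 = 1.55852.
⟨E⟩ = 1.55866, ⟨E²⟩ = 8.07362.
C_V/k_B = (⟨E²⟩ − ⟨E⟩²)/(kT)² = (8.07362 − 2.42942)/11.3569 = 0.4970.

0.4970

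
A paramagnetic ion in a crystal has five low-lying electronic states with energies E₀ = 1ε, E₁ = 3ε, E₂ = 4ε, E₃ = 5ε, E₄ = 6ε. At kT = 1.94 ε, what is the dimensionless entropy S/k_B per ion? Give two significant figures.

1.2

Eᵢ/kT = 0.5155, 1.546, 2.062, 2.577, 3.093.
Z = Σ e^(−Eᵢ/kT) = e^(−0.5155) + e^(−1.546) + e^(−2.062) + e^(−2.577) + e^(−3.093) = 0.5972 + 0.2131 + 0.1272 + 0.07600 + 0.04537 = 1.059.
⟨E⟩ = Σ EᵢPᵢ = 2.264 ε.
S/k_B = ln Z + ⟨E⟩/kT = ln(1.059) + 2.264/1.94 = 0.05733 + 1.167 = 1.2.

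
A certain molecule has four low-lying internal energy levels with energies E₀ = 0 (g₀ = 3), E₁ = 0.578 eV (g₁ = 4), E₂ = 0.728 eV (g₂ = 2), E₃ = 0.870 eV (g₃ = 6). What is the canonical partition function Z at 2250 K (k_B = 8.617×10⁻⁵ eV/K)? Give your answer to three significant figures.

Z = 3.32

k_BT = 8.617×10⁻⁵ × 2250 K = 0.19388 eV.
Eᵢ/kT = 0, 2.9812, 3.7549, 4.4873.
Z = Σ gᵢe^(−Eᵢ/kT) = 3·e^(−0) + 4·e^(−2.9812) + 2·e^(−3.7549) + 6·e^(−4.4873) = 3.0000 + 0.20293 + 0.046806 + 0.067506 = 3.3172.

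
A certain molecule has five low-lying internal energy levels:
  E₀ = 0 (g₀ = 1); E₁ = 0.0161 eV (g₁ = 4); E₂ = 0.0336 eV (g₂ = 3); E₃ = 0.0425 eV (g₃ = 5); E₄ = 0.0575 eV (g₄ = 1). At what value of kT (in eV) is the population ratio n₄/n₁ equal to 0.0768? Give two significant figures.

n₄/n₁ = (g₄/g₁) exp[−(E₄−E₁)/kT] = 0.0768.
⇒ (E₄−E₁)/kT = ln((1/4)/0.0768) = ln(3.255) = 1.180.
kT = 0.0414 eV / 1.180 = 0.035 eV.

0.035 eV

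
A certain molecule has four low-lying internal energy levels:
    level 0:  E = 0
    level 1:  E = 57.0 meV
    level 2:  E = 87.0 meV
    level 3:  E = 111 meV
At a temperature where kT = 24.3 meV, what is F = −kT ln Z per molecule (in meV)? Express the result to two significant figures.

Eᵢ/kT = 0, 2.346, 3.580, 4.568.
Z = Σ e^(−Eᵢ/kT) = e^(−0) + e^(−2.346) + e^(−3.580) + e^(−4.568) = 1.000 + 0.09575 + 0.02788 + 0.01038 = 1.134.
F = −kT ln Z = −24.3 × ln(1.134) = −24.3 × 0.1258 = -3.1 meV.

-3.1 meV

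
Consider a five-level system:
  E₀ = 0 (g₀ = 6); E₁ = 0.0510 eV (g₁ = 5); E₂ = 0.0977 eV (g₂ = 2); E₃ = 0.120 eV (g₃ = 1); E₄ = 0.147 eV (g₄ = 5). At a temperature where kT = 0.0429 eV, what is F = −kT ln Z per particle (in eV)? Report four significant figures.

-0.08895 eV

Eᵢ/kT = 0, 1.18881, 2.27739, 2.79720, 3.42657.
Z = Σ gᵢe^(−Eᵢ/kT) = 6·e^(−0) + 5·e^(−1.18881) + 2·e^(−2.27739) + 1·e^(−2.79720) + 5·e^(−3.42657) = 6.00000 + 1.52292 + 0.205103 + 0.0609806 + 0.162491 = 7.95149.
F = −kT ln Z = −0.0429 × ln(7.95149) = −0.0429 × 2.07336 = -0.08895 eV.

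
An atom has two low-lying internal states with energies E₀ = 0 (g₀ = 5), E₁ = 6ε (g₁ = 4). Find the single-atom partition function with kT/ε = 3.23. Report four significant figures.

Z = 5.624

Eᵢ/kT = 0, 1.85759.
Z = Σ gᵢe^(−Eᵢ/kT) = 5·e^(−0) + 4·e^(−1.85759) = 5.00000 + 0.624193 = 5.62419.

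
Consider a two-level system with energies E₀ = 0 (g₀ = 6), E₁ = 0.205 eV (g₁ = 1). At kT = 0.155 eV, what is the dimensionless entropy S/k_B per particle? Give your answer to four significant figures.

Eᵢ/kT = 0, 1.32258.
Z = Σ gᵢe^(−Eᵢ/kT) = 6·e^(−0) + 1·e^(−1.32258) = 6.00000 + 0.266447 = 6.26645.
⟨E⟩ = Σ EᵢPᵢ = 0.00871652 eV.
S/k_B = ln Z + ⟨E⟩/kT = ln(6.26645) + 0.00871652/0.155 = 1.83521 + 0.0562356 = 1.891.

1.891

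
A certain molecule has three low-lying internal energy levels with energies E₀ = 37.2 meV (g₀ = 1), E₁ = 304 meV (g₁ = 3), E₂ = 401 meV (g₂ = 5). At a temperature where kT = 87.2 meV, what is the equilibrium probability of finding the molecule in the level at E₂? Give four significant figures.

0.06331

Eᵢ/kT = 0.426606, 3.48624, 4.59862.
Z = Σ gᵢe^(−Eᵢ/kT) = 1·e^(−0.426606) + 3·e^(−3.48624) + 5·e^(−4.59862) = 0.652721 + 0.0918473 + 0.0503286 = 0.794897.
P₂ = g₂ e^(−E₂/kT) / Z = 0.0503286/0.794897 = 0.06331.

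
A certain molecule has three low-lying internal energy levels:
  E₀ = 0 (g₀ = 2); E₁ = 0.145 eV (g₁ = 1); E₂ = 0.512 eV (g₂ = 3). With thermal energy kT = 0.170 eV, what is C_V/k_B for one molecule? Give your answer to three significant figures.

Eᵢ/kT = 0, 0.85294, 3.0118.
Z = Σ gᵢe^(−Eᵢ/kT) = 2·e^(−0) + 1·e^(−0.85294) + 3·e^(−3.0118) = 2.0000 + 0.42616 + 0.14761 = 2.5738.
⟨E⟩ = 0.053372 eV, ⟨E²⟩ = 0.018515 eV².
C_V/k_B = (⟨E²⟩ − ⟨E⟩²)/(kT)² = (0.018515 − 0.0028486)/0.028900 = 0.542.

0.542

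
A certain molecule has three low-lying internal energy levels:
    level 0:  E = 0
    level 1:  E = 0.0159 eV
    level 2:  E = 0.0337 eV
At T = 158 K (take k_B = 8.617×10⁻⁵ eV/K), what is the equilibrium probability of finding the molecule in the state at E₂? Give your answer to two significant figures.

0.060

k_BT = 8.617×10⁻⁵ × 158 K = 0.01361 eV.
Eᵢ/kT = 0, 1.168, 2.476.
Z = Σ e^(−Eᵢ/kT) = e^(−0) + e^(−1.168) + e^(−2.476) = 1.000 + 0.3110 + 0.08408 = 1.395.
P₂ = e^(−E₂/kT) / Z = 0.08408/1.395 = 0.060.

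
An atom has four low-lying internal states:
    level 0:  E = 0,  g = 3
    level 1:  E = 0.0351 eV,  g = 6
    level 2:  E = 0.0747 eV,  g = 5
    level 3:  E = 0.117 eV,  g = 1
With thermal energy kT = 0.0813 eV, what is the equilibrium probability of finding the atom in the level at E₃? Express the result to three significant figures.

Eᵢ/kT = 0, 0.43173, 0.91882, 1.4391.
Z = Σ gᵢe^(−Eᵢ/kT) = 3·e^(−0) + 6·e^(−0.43173) + 5·e^(−0.91882) + 1·e^(−1.4391) = 3.0000 + 3.8963 + 1.9949 + 0.23714 = 9.1283.
P₃ = g₃ e^(−E₃/kT) / Z = 0.23714/9.1283 = 0.0260.

0.0260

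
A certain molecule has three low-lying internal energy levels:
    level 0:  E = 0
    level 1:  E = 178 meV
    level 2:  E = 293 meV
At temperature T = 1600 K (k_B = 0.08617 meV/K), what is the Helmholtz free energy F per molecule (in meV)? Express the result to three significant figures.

-45.8 meV

k_BT = 0.08617 × 1600 K = 137.87 meV.
Eᵢ/kT = 0, 1.2911, 2.1252.
Z = Σ e^(−Eᵢ/kT) = e^(−0) + e^(−1.2911) + e^(−2.1252) = 1.0000 + 0.27497 + 0.11941 = 1.3944.
F = −kT ln Z = −137.87 × ln(1.3944) = −137.87 × 0.33246 = -45.8 meV.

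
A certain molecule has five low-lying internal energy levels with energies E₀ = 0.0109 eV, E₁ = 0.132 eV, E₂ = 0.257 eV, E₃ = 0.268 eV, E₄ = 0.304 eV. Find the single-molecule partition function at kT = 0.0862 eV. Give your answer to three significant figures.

Z = 1.22

Eᵢ/kT = 0.12645, 1.5313, 2.9814, 3.1090, 3.5267.
Z = Σ e^(−Eᵢ/kT) = e^(−0.12645) + e^(−1.5313) + e^(−2.9814) + e^(−3.1090) + e^(−3.5267) = 0.88122 + 0.21625 + 0.050722 + 0.044646 + 0.029402 = 1.2222.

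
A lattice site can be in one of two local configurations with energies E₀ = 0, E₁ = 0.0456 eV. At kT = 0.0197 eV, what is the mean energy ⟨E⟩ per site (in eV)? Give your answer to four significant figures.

Eᵢ/kT = 0, 2.31472.
Z = Σ e^(−Eᵢ/kT) = e^(−0) + e^(−2.31472) = 1.00000 + 0.0987938 = 1.09879.
⟨E⟩ = Σ Eᵢ e^(−Eᵢ/kT) / Z = (0·1.00000 + 0.0456·0.0987938) / 1.09879 = 0.004100 eV.

0.004100 eV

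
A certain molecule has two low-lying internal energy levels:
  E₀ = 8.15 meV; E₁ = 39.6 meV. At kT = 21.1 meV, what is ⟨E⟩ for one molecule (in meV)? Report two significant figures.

14 meV

Eᵢ/kT = 0.3863, 1.877.
Z = Σ e^(−Eᵢ/kT) = e^(−0.3863) + e^(−1.877) = 0.6796 + 0.1530 = 0.8326.
⟨E⟩ = Σ Eᵢ e^(−Eᵢ/kT) / Z = (8.15·0.6796 + 39.6·0.1530) / 0.8326 = 14 meV.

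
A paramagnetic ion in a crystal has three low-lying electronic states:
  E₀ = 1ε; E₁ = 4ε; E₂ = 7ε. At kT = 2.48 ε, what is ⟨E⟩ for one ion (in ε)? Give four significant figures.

Eᵢ/kT = 0.403226, 1.61290, 2.82258.
Z = Σ e^(−Eᵢ/kT) = e^(−0.403226) + e^(−1.61290) + e^(−2.82258) = 0.668161 + 0.199309 + 0.0594524 = 0.926922.
⟨E⟩ = Σ Eᵢ e^(−Eᵢ/kT) / Z = (1·0.668161 + 4·0.199309 + 7·0.0594524) / 0.926922 = 2.030 ε.

2.030 ε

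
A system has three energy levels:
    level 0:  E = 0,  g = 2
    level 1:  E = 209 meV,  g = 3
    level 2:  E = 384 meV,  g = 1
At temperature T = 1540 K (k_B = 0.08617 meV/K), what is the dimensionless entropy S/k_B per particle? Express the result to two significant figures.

1.4

k_BT = 0.08617 × 1540 K = 132.7 meV.
Eᵢ/kT = 0, 1.575, 2.894.
Z = Σ gᵢe^(−Eᵢ/kT) = 2·e^(−0) + 3·e^(−1.575) + 1·e^(−2.894) = 2.000 + 0.6210 + 0.05535 = 2.676.
⟨E⟩ = Σ EᵢPᵢ = 56.44 meV.
S/k_B = ln Z + ⟨E⟩/kT = ln(2.676) + 56.44/132.7 = 0.9843 + 0.4253 = 1.4.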